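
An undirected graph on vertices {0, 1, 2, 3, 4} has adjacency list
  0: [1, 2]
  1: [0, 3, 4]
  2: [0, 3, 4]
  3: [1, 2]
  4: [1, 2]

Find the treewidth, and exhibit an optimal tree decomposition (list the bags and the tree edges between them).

The largest bag has 3 vertices, giving width 2; this decomposition certifies tw(G) ≤ 2. For the lower bound, G contains the cycle 2–4–1–0–2, so G is not a forest; only forests have treewidth ≤ 1, hence tw(G) ≥ 2. Hence tw(G) = 2 exactly.

Treewidth 2.
One such decomposition:
Bags: B1 = {1, 2, 4}  B2 = {0, 1, 2}  B3 = {1, 2, 3}
Tree: B1–B2, B2–B3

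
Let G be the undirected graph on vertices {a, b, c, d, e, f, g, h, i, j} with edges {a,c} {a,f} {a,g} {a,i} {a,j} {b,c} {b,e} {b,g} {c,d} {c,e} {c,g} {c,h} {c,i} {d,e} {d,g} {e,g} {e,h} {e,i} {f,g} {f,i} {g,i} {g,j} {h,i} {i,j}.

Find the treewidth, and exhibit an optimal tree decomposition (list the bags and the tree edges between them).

The largest bag has 4 vertices, giving width 3; this decomposition certifies tw(G) ≤ 3. For the lower bound, the 4 vertices {c, d, e, g} are pairwise adjacent, and any tree decomposition puts a clique entirely inside one bag — forcing width ≥ 3. Combining the bounds, tw(G) = 3.

Treewidth 3.
Bags: B1 = {b, c, e, g}  B2 = {c, e, g, i}  B3 = {c, e, h, i}  B4 = {a, c, g, i}  B5 = {a, g, i, j}  B6 = {c, d, e, g}  B7 = {a, f, g, i}
Tree: B1–B2, B2–B3, B2–B4, B4–B5, B2–B6, B4–B7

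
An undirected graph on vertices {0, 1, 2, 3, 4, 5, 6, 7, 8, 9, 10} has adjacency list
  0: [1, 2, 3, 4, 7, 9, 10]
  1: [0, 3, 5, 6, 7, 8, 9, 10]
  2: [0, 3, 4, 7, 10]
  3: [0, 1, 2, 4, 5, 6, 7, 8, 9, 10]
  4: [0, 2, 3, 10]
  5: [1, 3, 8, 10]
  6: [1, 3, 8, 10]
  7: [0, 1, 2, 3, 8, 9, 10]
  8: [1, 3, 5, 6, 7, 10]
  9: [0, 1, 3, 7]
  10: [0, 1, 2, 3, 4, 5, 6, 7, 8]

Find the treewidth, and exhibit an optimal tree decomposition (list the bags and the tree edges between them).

Treewidth 4.
One optimal decomposition is:
Bags: B1 = {0, 1, 3, 7, 9}  B2 = {0, 1, 3, 7, 10}  B3 = {1, 3, 7, 8, 10}  B4 = {1, 3, 5, 8, 10}  B5 = {0, 2, 3, 7, 10}  B6 = {1, 3, 6, 8, 10}  B7 = {0, 2, 3, 4, 10}
Tree: B1–B2, B2–B3, B3–B4, B2–B5, B4–B6, B5–B7

Every bag has size at most 5, so the width is 5 − 1 = 4 and tw(G) ≤ 4. On the other hand G contains the 5-clique {0, 1, 3, 7, 9}. A clique must lie in a single bag of any decomposition, so no decomposition can have width below 4. Therefore the treewidth is 4.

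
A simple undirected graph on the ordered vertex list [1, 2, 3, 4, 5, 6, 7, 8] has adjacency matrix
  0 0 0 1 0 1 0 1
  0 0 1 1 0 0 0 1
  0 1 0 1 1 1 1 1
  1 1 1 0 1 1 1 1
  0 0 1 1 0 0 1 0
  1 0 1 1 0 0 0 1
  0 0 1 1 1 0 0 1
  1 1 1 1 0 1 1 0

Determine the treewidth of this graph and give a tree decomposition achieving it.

Every bag has size at most 4, so the width is 4 − 1 = 3 and tw(G) ≤ 3. On the other hand G contains the 4-clique {1, 4, 6, 8}. A clique must lie in a single bag of any decomposition, so no decomposition can have width below 3. Hence tw(G) = 3 exactly.

Treewidth 3.
One such decomposition:
Bags: B1 = {3, 4, 6, 8}  B2 = {3, 4, 7, 8}  B3 = {2, 3, 4, 8}  B4 = {3, 4, 5, 7}  B5 = {1, 4, 6, 8}
Tree: B1–B2, B2–B3, B2–B4, B1–B5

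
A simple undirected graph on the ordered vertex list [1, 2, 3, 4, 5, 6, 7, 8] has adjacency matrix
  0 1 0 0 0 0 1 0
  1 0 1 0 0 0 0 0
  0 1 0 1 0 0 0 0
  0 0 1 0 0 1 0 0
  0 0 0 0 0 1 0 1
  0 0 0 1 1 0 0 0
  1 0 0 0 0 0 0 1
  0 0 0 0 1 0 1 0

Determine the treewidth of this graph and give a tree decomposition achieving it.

Treewidth 2.
One such decomposition:
Bags: B1 = {1, 2, 3}  B2 = {1, 3, 4}  B3 = {1, 4, 6}  B4 = {1, 5, 6}  B5 = {1, 5, 8}  B6 = {1, 7, 8}
Tree: B1–B2, B2–B3, B3–B4, B4–B5, B5–B6

Each bag holds 3 vertices, so the decomposition has width 2, which upper-bounds the treewidth. For the lower bound, G contains the cycle 1–2–3–4–6–5–8–7–1, so G is not a forest; only forests have treewidth ≤ 1, hence tw(G) ≥ 2. Therefore the treewidth is 2.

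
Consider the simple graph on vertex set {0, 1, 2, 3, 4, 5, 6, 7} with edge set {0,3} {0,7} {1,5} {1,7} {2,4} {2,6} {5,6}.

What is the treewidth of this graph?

A width-1 tree decomposition is:
Bags: B1 = {0, 3}  B2 = {0, 7}  B3 = {1, 7}  B4 = {1, 5}  B5 = {5, 6}  B6 = {2, 6}  B7 = {2, 4}
Tree: B1–B2, B2–B3, B3–B4, B4–B5, B5–B6, B6–B7
Each bag holds 2 vertices, so the decomposition has width 1, which upper-bounds the treewidth. Since G has at least one edge (e.g. 3–0), it is not an edgeless graph, so tw(G) ≥ 1. The upper and lower bounds meet at 1, so that is the treewidth.

1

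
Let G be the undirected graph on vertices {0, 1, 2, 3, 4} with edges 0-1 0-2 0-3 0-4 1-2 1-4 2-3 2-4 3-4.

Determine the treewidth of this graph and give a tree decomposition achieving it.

Treewidth 3.
One optimal decomposition is:
Bags: B1 = {0, 2, 3, 4}  B2 = {0, 1, 2, 4}
Tree: B1–B2

The largest bag has 4 vertices, giving width 3; this decomposition certifies tw(G) ≤ 3. For the lower bound, the 4 vertices {0, 1, 2, 4} are pairwise adjacent, and any tree decomposition puts a clique entirely inside one bag — forcing width ≥ 3. Therefore the treewidth is 3.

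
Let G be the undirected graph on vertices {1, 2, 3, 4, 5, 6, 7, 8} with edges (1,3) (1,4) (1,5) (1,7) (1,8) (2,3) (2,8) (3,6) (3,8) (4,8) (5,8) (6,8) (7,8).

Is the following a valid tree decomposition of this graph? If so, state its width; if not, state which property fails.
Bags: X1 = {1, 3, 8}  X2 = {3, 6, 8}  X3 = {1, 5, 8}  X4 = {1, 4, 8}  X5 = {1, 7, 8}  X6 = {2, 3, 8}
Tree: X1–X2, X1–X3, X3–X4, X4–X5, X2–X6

Checking the three conditions: (i) the bags cover all of {1, 2, 3, 4, 5, 6, 7, 8}; (ii) for each edge, some bag contains both endpoints; (iii) the bags containing any fixed vertex form a subtree. All hold, so the decomposition is valid with width 3 − 1 = 2.

Yes; width 2.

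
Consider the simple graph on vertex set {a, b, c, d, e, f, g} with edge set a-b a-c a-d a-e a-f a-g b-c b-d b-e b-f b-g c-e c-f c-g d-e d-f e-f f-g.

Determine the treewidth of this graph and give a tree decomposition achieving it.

Every bag has size at most 5, so the width is 5 − 1 = 4 and tw(G) ≤ 4. For the lower bound, the 5 vertices {a, b, c, f, g} are pairwise adjacent, and any tree decomposition puts a clique entirely inside one bag — forcing width ≥ 4. Therefore the treewidth is 4.

Treewidth 4.
One such decomposition:
Bags: B1 = {a, b, c, e, f}  B2 = {a, b, c, f, g}  B3 = {a, b, d, e, f}
Tree: B1–B2, B1–B3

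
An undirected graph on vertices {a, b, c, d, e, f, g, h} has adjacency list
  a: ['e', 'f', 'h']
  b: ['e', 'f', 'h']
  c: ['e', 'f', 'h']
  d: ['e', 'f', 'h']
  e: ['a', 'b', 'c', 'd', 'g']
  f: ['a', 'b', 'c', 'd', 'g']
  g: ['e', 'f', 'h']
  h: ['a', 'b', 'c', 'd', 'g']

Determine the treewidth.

3

A width-3 tree decomposition is:
Bags: B1 = {c, e, f, h}  B2 = {a, e, f, h}  B3 = {d, e, f, h}  B4 = {e, f, g, h}  B5 = {b, e, f, h}
Tree: B1–B2, B2–B3, B3–B4, B4–B5
The largest bag has 4 vertices, giving width 3; this decomposition certifies tw(G) ≤ 3. For the lower bound: the 4 vertex sets {c,e}, {a,h}, {f}, {d} are disjoint, each induces a connected subgraph, and every pair is joined by at least one edge of G. Contracting each set to a single vertex therefore yields K_{4} as a minor, and since treewidth is minor-monotone, tw(G) ≥ tw(K_{4}) = 3. Combining the bounds, tw(G) = 3.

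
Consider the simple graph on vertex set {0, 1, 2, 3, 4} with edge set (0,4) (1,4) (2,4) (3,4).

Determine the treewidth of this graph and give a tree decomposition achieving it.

Treewidth 1.
One optimal decomposition is:
Bags: B1 = {1, 4}  B2 = {0, 4}  B3 = {2, 4}  B4 = {3, 4}
Tree: B1–B2, B2–B3, B3–B4

The largest bag has 2 vertices, giving width 1; this decomposition certifies tw(G) ≤ 1. Since G has at least one edge (e.g. 1–4), it is not an edgeless graph, so tw(G) ≥ 1. The upper and lower bounds meet at 1, so that is the treewidth.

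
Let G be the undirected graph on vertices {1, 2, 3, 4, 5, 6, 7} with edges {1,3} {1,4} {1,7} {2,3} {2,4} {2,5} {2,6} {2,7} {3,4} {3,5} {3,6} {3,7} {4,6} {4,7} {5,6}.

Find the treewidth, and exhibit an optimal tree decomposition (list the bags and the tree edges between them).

Each bag holds 4 vertices, so the decomposition has width 3, which upper-bounds the treewidth. On the other hand G contains the 4-clique {1, 3, 4, 7}. A clique must lie in a single bag of any decomposition, so no decomposition can have width below 3. Therefore the treewidth is 3.

Treewidth 3.
One optimal decomposition is:
Bags: B1 = {1, 3, 4, 7}  B2 = {2, 3, 4, 7}  B3 = {2, 3, 4, 6}  B4 = {2, 3, 5, 6}
Tree: B1–B2, B2–B3, B3–B4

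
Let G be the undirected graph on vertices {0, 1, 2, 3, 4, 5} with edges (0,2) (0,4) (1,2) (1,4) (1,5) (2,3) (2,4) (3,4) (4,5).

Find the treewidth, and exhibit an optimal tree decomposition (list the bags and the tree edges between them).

The largest bag has 3 vertices, giving width 2; this decomposition certifies tw(G) ≤ 2. On the other hand G contains the 3-clique {0, 2, 4}. A clique must lie in a single bag of any decomposition, so no decomposition can have width below 2. Hence tw(G) = 2 exactly.

Treewidth 2.
Bags: B1 = {2, 3, 4}  B2 = {1, 2, 4}  B3 = {0, 2, 4}  B4 = {1, 4, 5}
Tree: B1–B2, B1–B3, B2–B4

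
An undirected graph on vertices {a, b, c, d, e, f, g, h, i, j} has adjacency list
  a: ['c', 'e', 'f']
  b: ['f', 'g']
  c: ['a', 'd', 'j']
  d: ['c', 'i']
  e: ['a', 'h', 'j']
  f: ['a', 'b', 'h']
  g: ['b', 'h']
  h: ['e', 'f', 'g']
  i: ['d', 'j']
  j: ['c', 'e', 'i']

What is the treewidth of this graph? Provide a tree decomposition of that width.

The largest bag has 3 vertices, giving width 2; this decomposition certifies tw(G) ≤ 2. Since d–i–j–c–d is a cycle in G, G is not acyclic. Forests are exactly the graphs of treewidth ≤ 1, so tw(G) ≥ 2. Combining the bounds, tw(G) = 2.

Treewidth 2.
One such decomposition:
Bags: B1 = {c, d, i}  B2 = {c, i, j}  B3 = {a, c, j}  B4 = {a, e, j}  B5 = {a, e, f}  B6 = {e, f, h}  B7 = {b, f, h}  B8 = {b, g, h}
Tree: B1–B2, B2–B3, B3–B4, B4–B5, B5–B6, B6–B7, B7–B8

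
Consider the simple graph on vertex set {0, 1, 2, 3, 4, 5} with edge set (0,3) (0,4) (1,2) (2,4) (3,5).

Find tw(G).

1

A width-1 tree decomposition is:
Bags: B1 = {1, 2}  B2 = {2, 4}  B3 = {0, 4}  B4 = {0, 3}  B5 = {3, 5}
Tree: B1–B2, B2–B3, B3–B4, B4–B5
The largest bag has 2 vertices, giving width 1; this decomposition certifies tw(G) ≤ 1. Since G has at least one edge (e.g. 1–2), it is not an edgeless graph, so tw(G) ≥ 1. Therefore the treewidth is 1.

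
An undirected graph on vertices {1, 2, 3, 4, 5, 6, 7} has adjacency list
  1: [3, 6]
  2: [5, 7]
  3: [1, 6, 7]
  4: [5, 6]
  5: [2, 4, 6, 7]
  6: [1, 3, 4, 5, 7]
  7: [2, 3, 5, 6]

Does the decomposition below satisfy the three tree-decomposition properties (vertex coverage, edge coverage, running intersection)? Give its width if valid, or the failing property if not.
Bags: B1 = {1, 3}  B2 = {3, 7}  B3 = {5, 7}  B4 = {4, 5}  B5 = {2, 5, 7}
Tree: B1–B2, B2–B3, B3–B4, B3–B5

No — vertex 6 appears in no bag.

A tree decomposition must satisfy three properties: every vertex lies in some bag; for every edge, both endpoints lie together in some bag; and for every vertex, the bags containing it form a connected subtree. Here vertex 6 appears in no bag, so the decomposition is invalid.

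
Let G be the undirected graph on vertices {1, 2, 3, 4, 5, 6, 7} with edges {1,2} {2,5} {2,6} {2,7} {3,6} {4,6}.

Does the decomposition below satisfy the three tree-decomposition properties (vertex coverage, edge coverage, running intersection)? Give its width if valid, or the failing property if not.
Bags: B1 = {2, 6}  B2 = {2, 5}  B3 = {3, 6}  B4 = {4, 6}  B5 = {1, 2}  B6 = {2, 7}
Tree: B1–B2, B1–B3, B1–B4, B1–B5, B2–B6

Yes; width 1.

Checking the three conditions: (i) the bags cover all of {1, 2, 3, 4, 5, 6, 7}; (ii) for each edge, some bag contains both endpoints; (iii) the bags containing any fixed vertex form a subtree. All hold, so the decomposition is valid with width 2 − 1 = 1.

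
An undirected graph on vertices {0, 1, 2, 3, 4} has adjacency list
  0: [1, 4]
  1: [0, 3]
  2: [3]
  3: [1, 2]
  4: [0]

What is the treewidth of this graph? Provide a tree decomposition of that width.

Treewidth 1.
One such decomposition:
Bags: B1 = {2, 3}  B2 = {1, 3}  B3 = {0, 1}  B4 = {0, 4}
Tree: B1–B2, B2–B3, B3–B4

The largest bag has 2 vertices, giving width 1; this decomposition certifies tw(G) ≤ 1. G has an edge, so its treewidth is at least 1. Hence tw(G) = 1 exactly.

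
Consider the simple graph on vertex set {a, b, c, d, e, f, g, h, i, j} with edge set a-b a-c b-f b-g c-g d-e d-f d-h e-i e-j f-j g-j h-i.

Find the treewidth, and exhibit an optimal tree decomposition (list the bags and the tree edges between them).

Treewidth 2.
Bags: B1 = {a, b, c}  B2 = {b, c, g}  B3 = {b, f, g}  B4 = {f, g, j}  B5 = {d, f, j}  B6 = {d, e, j}  B7 = {d, e, h}  B8 = {e, h, i}
Tree: B1–B2, B2–B3, B3–B4, B4–B5, B5–B6, B6–B7, B7–B8

Each bag holds 3 vertices, so the decomposition has width 2, which upper-bounds the treewidth. The edges a–c–g–b–a form a cycle, so G is not a tree and its treewidth is at least 2. Combining the bounds, tw(G) = 2.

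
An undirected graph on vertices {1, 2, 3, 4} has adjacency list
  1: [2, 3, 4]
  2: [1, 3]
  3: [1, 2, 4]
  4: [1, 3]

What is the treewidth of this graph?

A width-2 tree decomposition is:
Bags: B1 = {1, 3, 4}  B2 = {1, 2, 3}
Tree: B1–B2
Every bag has size at most 3, so the width is 3 − 1 = 2 and tw(G) ≤ 2. Conversely, {1, 2, 3} is a clique of size 3, and the vertices of any clique must share a bag in every tree decomposition; so some bag has ≥ 3 vertices and tw(G) ≥ 2. Hence tw(G) = 2 exactly.

2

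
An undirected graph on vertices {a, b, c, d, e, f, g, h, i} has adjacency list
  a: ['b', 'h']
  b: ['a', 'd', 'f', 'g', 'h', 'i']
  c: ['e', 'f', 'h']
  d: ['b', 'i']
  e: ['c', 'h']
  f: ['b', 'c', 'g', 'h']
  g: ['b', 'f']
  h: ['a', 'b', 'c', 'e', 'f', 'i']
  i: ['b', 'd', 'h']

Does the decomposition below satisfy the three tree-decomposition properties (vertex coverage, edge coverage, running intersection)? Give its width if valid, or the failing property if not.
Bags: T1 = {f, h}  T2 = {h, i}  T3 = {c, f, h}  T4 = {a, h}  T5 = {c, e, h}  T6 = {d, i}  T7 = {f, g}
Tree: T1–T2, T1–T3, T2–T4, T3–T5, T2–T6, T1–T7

No — vertex b appears in no bag.

A tree decomposition must satisfy three properties: every vertex lies in some bag; for every edge, both endpoints lie together in some bag; and for every vertex, the bags containing it form a connected subtree. Here vertex b appears in no bag, so the decomposition is invalid.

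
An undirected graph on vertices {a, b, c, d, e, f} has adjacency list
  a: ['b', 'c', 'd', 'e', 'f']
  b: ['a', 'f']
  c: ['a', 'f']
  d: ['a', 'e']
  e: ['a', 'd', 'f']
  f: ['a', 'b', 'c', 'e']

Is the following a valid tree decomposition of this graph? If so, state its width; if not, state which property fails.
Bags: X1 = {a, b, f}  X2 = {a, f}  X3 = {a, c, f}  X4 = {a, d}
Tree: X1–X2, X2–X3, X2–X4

No — vertex e appears in no bag.

A tree decomposition must satisfy three properties: every vertex lies in some bag; for every edge, both endpoints lie together in some bag; and for every vertex, the bags containing it form a connected subtree. Here vertex e appears in no bag, so the decomposition is invalid.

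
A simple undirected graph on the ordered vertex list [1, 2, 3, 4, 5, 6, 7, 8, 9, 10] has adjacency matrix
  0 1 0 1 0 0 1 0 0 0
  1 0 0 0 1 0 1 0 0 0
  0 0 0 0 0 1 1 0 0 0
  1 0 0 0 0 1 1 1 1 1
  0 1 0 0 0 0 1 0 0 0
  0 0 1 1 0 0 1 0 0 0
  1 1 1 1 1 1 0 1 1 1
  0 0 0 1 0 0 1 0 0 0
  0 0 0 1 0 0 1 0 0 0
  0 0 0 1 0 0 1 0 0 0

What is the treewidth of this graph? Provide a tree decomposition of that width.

Each bag holds 3 vertices, so the decomposition has width 2, which upper-bounds the treewidth. On the other hand G contains the 3-clique {1, 2, 7}. A clique must lie in a single bag of any decomposition, so no decomposition can have width below 2. Combining the bounds, tw(G) = 2.

Treewidth 2.
One optimal decomposition is:
Bags: B1 = {1, 4, 7}  B2 = {4, 7, 9}  B3 = {4, 6, 7}  B4 = {3, 6, 7}  B5 = {1, 2, 7}  B6 = {4, 7, 10}  B7 = {2, 5, 7}  B8 = {4, 7, 8}
Tree: B1–B2, B2–B3, B3–B4, B1–B5, B3–B6, B5–B7, B3–B8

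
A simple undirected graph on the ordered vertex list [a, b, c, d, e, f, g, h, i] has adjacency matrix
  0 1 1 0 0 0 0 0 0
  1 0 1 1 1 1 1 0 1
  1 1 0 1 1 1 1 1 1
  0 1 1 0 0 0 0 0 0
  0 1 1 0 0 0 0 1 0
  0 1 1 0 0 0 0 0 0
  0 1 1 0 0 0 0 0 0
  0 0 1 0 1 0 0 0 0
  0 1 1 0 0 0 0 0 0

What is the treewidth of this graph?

A width-2 tree decomposition is:
Bags: B1 = {b, c, g}  B2 = {b, c, i}  B3 = {b, c, d}  B4 = {b, c, f}  B5 = {b, c, e}  B6 = {c, e, h}  B7 = {a, b, c}
Tree: B1–B2, B1–B3, B3–B4, B2–B5, B5–B6, B4–B7
The largest bag has 3 vertices, giving width 2; this decomposition certifies tw(G) ≤ 2. On the other hand G contains the 3-clique {c, e, h}. A clique must lie in a single bag of any decomposition, so no decomposition can have width below 2. Combining the bounds, tw(G) = 2.

2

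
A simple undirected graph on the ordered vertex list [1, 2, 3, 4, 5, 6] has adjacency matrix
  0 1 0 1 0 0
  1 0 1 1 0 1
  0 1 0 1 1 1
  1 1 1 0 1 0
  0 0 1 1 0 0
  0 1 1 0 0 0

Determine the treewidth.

A width-2 tree decomposition is:
Bags: B1 = {2, 3, 6}  B2 = {2, 3, 4}  B3 = {1, 2, 4}  B4 = {3, 4, 5}
Tree: B1–B2, B2–B3, B2–B4
Every bag has size at most 3, so the width is 3 − 1 = 2 and tw(G) ≤ 2. For the lower bound, the 3 vertices {1, 2, 4} are pairwise adjacent, and any tree decomposition puts a clique entirely inside one bag — forcing width ≥ 2. Hence tw(G) = 2 exactly.

2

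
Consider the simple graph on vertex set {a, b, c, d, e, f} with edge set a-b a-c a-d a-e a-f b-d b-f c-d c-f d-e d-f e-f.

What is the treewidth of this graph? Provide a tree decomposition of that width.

Treewidth 3.
One such decomposition:
Bags: B1 = {a, d, e, f}  B2 = {a, b, d, f}  B3 = {a, c, d, f}
Tree: B1–B2, B1–B3

The largest bag has 4 vertices, giving width 3; this decomposition certifies tw(G) ≤ 3. Conversely, {a, d, e, f} is a clique of size 4, and the vertices of any clique must share a bag in every tree decomposition; so some bag has ≥ 4 vertices and tw(G) ≥ 3. Therefore the treewidth is 3.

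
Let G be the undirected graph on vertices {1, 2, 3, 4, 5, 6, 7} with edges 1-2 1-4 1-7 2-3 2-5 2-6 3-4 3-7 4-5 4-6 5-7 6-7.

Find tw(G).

A width-3 tree decomposition is:
Bags: B1 = {1, 2, 4, 7}  B2 = {2, 4, 6, 7}  B3 = {2, 4, 5, 7}  B4 = {2, 3, 4, 7}
Tree: B1–B2, B2–B3, B3–B4
Every bag has size at most 4, so the width is 4 − 1 = 3 and tw(G) ≤ 3. For the lower bound: the 4 vertex sets {1,4}, {2,6}, {7}, {5} are disjoint, each induces a connected subgraph, and every pair is joined by at least one edge of G. Contracting each set to a single vertex therefore yields K_{4} as a minor, and since treewidth is minor-monotone, tw(G) ≥ tw(K_{4}) = 3. Therefore the treewidth is 3.

3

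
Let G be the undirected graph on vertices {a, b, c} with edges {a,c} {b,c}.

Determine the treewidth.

1

A width-1 tree decomposition is:
Bags: B1 = {b, c}  B2 = {a, c}
Tree: B1–B2
Every bag has size at most 2, so the width is 2 − 1 = 1 and tw(G) ≤ 1. Since G has at least one edge (e.g. c–b), it is not an edgeless graph, so tw(G) ≥ 1. The upper and lower bounds meet at 1, so that is the treewidth.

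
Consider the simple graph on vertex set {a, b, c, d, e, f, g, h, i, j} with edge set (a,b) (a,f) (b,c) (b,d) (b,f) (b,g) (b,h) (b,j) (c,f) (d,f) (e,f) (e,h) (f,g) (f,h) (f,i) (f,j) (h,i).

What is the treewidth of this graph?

A width-2 tree decomposition is:
Bags: B1 = {b, f, h}  B2 = {b, d, f}  B3 = {a, b, f}  B4 = {e, f, h}  B5 = {f, h, i}  B6 = {b, c, f}  B7 = {b, f, g}  B8 = {b, f, j}
Tree: B1–B2, B1–B3, B1–B4, B1–B5, B2–B6, B2–B7, B3–B8
Each bag holds 3 vertices, so the decomposition has width 2, which upper-bounds the treewidth. On the other hand G contains the 3-clique {e, f, h}. A clique must lie in a single bag of any decomposition, so no decomposition can have width below 2. Therefore the treewidth is 2.

2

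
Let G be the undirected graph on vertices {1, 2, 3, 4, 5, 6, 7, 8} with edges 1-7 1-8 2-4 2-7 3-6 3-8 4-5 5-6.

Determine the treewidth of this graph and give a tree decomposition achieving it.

Every bag has size at most 3, so the width is 3 − 1 = 2 and tw(G) ≤ 2. For the lower bound, G contains the cycle 7–2–4–5–6–3–8–1–7, so G is not a forest; only forests have treewidth ≤ 1, hence tw(G) ≥ 2. Hence tw(G) = 2 exactly.

Treewidth 2.
One such decomposition:
Bags: B1 = {2, 4, 7}  B2 = {4, 5, 7}  B3 = {5, 6, 7}  B4 = {3, 6, 7}  B5 = {3, 7, 8}  B6 = {1, 7, 8}
Tree: B1–B2, B2–B3, B3–B4, B4–B5, B5–B6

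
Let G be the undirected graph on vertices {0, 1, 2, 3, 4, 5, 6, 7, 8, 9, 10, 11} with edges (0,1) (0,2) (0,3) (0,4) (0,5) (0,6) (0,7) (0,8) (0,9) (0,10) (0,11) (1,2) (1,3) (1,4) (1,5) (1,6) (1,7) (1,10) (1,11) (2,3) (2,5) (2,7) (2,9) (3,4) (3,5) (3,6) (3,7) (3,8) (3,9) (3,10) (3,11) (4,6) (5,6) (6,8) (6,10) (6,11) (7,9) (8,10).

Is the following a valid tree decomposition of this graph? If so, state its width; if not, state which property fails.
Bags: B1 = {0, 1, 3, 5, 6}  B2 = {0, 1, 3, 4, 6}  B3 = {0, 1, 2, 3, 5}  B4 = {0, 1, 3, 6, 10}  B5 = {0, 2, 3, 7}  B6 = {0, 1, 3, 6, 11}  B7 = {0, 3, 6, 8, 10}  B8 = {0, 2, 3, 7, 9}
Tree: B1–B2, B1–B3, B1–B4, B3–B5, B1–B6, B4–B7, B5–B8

A tree decomposition must satisfy three properties: every vertex lies in some bag; for every edge, both endpoints lie together in some bag; and for every vertex, the bags containing it form a connected subtree. Here edge (1,7) lies in no bag, so the decomposition is invalid.

No — edge (1,7) lies in no bag.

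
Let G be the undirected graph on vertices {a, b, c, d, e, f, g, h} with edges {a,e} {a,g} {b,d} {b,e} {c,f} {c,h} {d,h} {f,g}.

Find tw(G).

A width-2 tree decomposition is:
Bags: B1 = {b, d, h}  B2 = {b, c, h}  B3 = {b, c, f}  B4 = {b, f, g}  B5 = {a, b, g}  B6 = {a, b, e}
Tree: B1–B2, B2–B3, B3–B4, B4–B5, B5–B6
Every bag has size at most 3, so the width is 3 − 1 = 2 and tw(G) ≤ 2. The edges b–d–h–c–f–g–a–e–b form a cycle, so G is not a tree and its treewidth is at least 2. The upper and lower bounds meet at 2, so that is the treewidth.

2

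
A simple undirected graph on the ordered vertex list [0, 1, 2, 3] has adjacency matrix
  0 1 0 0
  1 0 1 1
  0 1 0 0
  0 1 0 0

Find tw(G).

1

A width-1 tree decomposition is:
Bags: B1 = {0, 1}  B2 = {1, 2}  B3 = {1, 3}
Tree: B1–B2, B2–B3
Every bag has size at most 2, so the width is 2 − 1 = 1 and tw(G) ≤ 1. Any graph with an edge has treewidth ≥ 1, and G has the edge 1–0. Therefore the treewidth is 1.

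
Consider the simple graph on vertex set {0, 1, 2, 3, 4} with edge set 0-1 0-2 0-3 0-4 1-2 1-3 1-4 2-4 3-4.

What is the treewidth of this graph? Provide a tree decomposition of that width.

Treewidth 3.
Bags: B1 = {0, 1, 2, 4}  B2 = {0, 1, 3, 4}
Tree: B1–B2

Every bag has size at most 4, so the width is 4 − 1 = 3 and tw(G) ≤ 3. Conversely, {0, 1, 2, 4} is a clique of size 4, and the vertices of any clique must share a bag in every tree decomposition; so some bag has ≥ 4 vertices and tw(G) ≥ 3. Combining the bounds, tw(G) = 3.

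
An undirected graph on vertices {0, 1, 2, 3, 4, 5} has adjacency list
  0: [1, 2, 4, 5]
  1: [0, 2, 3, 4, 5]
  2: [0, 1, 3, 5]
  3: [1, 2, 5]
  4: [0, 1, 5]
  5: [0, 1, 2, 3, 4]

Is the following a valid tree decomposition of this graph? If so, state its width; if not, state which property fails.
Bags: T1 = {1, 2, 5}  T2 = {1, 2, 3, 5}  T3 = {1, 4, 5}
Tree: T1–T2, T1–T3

A tree decomposition must satisfy three properties: every vertex lies in some bag; for every edge, both endpoints lie together in some bag; and for every vertex, the bags containing it form a connected subtree. Here vertex 0 appears in no bag, so the decomposition is invalid.

No — vertex 0 appears in no bag.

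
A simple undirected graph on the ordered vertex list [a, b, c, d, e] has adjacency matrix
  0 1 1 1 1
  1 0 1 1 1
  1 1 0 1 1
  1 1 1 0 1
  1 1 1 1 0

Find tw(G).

A width-4 tree decomposition is:
Bags: B1 = {a, b, c, d, e}
Tree: (single bag)
With just one bag of size 5, the width is 5 − 1 = 4, so tw(G) ≤ 4. On the other hand G contains the 5-clique {a, b, c, d, e}. A clique must lie in a single bag of any decomposition, so no decomposition can have width below 4. Therefore the treewidth is 4.

4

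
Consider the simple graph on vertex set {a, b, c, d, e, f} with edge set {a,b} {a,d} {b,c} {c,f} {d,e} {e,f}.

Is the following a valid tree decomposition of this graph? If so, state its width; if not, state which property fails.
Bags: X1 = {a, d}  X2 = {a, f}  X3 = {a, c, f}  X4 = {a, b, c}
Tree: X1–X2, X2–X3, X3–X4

No — vertex e appears in no bag.

A tree decomposition must satisfy three properties: every vertex lies in some bag; for every edge, both endpoints lie together in some bag; and for every vertex, the bags containing it form a connected subtree. Here vertex e appears in no bag, so the decomposition is invalid.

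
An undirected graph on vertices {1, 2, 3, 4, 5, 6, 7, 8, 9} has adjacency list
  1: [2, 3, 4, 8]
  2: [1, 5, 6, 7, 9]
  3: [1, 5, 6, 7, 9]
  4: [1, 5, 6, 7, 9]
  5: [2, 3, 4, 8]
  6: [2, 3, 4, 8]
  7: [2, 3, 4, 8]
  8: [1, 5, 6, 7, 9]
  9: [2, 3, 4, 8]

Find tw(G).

4

A width-4 tree decomposition is:
Bags: B1 = {1, 2, 3, 4, 8}  B2 = {2, 3, 4, 6, 8}  B3 = {2, 3, 4, 7, 8}  B4 = {2, 3, 4, 8, 9}  B5 = {2, 3, 4, 5, 8}
Tree: B1–B2, B2–B3, B3–B4, B4–B5
The largest bag has 5 vertices, giving width 4; this decomposition certifies tw(G) ≤ 4. For the lower bound: the 5 vertex sets {1,3}, {4,6}, {7,8}, {2}, {9} are disjoint, each induces a connected subgraph, and every pair is joined by at least one edge of G. Contracting each set to a single vertex therefore yields K_{5} as a minor, and since treewidth is minor-monotone, tw(G) ≥ tw(K_{5}) = 4. Hence tw(G) = 4 exactly.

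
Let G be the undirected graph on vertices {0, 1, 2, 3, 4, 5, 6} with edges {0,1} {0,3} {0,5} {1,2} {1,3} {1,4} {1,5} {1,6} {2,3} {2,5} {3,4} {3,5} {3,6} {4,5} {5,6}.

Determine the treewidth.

3

A width-3 tree decomposition is:
Bags: B1 = {0, 1, 3, 5}  B2 = {1, 3, 5, 6}  B3 = {1, 2, 3, 5}  B4 = {1, 3, 4, 5}
Tree: B1–B2, B1–B3, B2–B4
Every bag has size at most 4, so the width is 4 − 1 = 3 and tw(G) ≤ 3. On the other hand G contains the 4-clique {0, 1, 3, 5}. A clique must lie in a single bag of any decomposition, so no decomposition can have width below 3. Combining the bounds, tw(G) = 3.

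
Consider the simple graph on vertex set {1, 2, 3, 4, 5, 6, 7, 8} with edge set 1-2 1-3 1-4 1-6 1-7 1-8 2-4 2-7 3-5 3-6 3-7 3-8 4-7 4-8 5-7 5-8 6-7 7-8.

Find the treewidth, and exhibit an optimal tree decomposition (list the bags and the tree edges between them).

Treewidth 3.
One such decomposition:
Bags: B1 = {1, 3, 7, 8}  B2 = {1, 4, 7, 8}  B3 = {3, 5, 7, 8}  B4 = {1, 3, 6, 7}  B5 = {1, 2, 4, 7}
Tree: B1–B2, B1–B3, B1–B4, B2–B5

The largest bag has 4 vertices, giving width 3; this decomposition certifies tw(G) ≤ 3. Conversely, {1, 2, 4, 7} is a clique of size 4, and the vertices of any clique must share a bag in every tree decomposition; so some bag has ≥ 4 vertices and tw(G) ≥ 3. Combining the bounds, tw(G) = 3.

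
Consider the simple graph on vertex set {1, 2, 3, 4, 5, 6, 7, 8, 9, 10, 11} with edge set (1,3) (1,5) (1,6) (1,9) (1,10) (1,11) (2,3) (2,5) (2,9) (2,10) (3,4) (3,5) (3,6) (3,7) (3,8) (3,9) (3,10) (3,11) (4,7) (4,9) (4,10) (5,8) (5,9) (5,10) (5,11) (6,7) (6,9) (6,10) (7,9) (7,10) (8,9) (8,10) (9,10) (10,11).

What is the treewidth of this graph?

A width-4 tree decomposition is:
Bags: B1 = {1, 3, 5, 10, 11}  B2 = {1, 3, 5, 9, 10}  B3 = {2, 3, 5, 9, 10}  B4 = {1, 3, 6, 9, 10}  B5 = {3, 5, 8, 9, 10}  B6 = {3, 6, 7, 9, 10}  B7 = {3, 4, 7, 9, 10}
Tree: B1–B2, B2–B3, B2–B4, B2–B5, B4–B6, B6–B7
Each bag holds 5 vertices, so the decomposition has width 4, which upper-bounds the treewidth. On the other hand G contains the 5-clique {3, 4, 7, 9, 10}. A clique must lie in a single bag of any decomposition, so no decomposition can have width below 4. Combining the bounds, tw(G) = 4.

4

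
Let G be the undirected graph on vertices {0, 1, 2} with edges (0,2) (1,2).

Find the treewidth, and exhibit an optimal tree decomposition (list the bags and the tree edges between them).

Treewidth 1.
One such decomposition:
Bags: B1 = {1, 2}  B2 = {0, 2}
Tree: B1–B2

Each bag holds 2 vertices, so the decomposition has width 1, which upper-bounds the treewidth. G has an edge, so its treewidth is at least 1. The upper and lower bounds meet at 1, so that is the treewidth.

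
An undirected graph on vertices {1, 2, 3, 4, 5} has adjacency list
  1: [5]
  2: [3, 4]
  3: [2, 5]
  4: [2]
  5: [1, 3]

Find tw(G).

A width-1 tree decomposition is:
Bags: B1 = {2, 4}  B2 = {2, 3}  B3 = {3, 5}  B4 = {1, 5}
Tree: B1–B2, B2–B3, B3–B4
Each bag holds 2 vertices, so the decomposition has width 1, which upper-bounds the treewidth. Any graph with an edge has treewidth ≥ 1, and G has the edge 4–2. Hence tw(G) = 1 exactly.

1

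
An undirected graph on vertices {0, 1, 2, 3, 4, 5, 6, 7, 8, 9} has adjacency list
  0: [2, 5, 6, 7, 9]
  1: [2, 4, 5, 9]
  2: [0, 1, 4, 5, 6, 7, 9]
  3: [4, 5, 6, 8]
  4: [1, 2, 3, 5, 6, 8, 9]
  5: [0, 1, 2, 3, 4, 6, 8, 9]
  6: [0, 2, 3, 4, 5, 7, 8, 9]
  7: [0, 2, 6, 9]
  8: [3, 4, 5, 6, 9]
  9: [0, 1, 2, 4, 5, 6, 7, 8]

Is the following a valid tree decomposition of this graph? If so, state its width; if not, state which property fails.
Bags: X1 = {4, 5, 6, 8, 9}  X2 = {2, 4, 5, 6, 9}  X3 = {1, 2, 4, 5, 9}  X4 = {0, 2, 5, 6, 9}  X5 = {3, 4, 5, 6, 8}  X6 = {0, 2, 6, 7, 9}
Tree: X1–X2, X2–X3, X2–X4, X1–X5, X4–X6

Checking the three conditions: (i) the bags cover all of {0, 1, 2, 3, 4, 5, 6, 7, 8, 9}; (ii) for each edge, some bag contains both endpoints; (iii) the bags containing any fixed vertex form a subtree. All hold, so the decomposition is valid with width 5 − 1 = 4.

Yes; width 4.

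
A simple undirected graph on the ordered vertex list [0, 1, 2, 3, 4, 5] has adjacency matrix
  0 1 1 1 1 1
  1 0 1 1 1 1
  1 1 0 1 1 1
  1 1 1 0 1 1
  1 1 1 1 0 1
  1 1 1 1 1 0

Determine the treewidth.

A width-5 tree decomposition is:
Bags: B1 = {0, 1, 2, 3, 4, 5}
Tree: (single bag)
With just one bag of size 6, the width is 6 − 1 = 5, so tw(G) ≤ 5. Conversely, {0, 1, 2, 3, 4, 5} is a clique of size 6, and the vertices of any clique must share a bag in every tree decomposition; so some bag has ≥ 6 vertices and tw(G) ≥ 5. Combining the bounds, tw(G) = 5.

5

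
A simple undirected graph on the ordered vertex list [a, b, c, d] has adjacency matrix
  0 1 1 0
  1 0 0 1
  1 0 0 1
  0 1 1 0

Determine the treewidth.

A width-2 tree decomposition is:
Bags: B1 = {a, b, c}  B2 = {b, c, d}
Tree: B1–B2
The largest bag has 3 vertices, giving width 2; this decomposition certifies tw(G) ≤ 2. Since c–a–b–d–c is a cycle in G, G is not acyclic. Forests are exactly the graphs of treewidth ≤ 1, so tw(G) ≥ 2. Combining the bounds, tw(G) = 2.

2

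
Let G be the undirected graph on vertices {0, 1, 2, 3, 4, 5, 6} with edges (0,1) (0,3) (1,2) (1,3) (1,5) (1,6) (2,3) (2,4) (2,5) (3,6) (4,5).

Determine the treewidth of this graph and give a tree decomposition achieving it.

Treewidth 2.
One optimal decomposition is:
Bags: B1 = {1, 2, 3}  B2 = {1, 2, 5}  B3 = {1, 3, 6}  B4 = {0, 1, 3}  B5 = {2, 4, 5}
Tree: B1–B2, B1–B3, B3–B4, B2–B5

Each bag holds 3 vertices, so the decomposition has width 2, which upper-bounds the treewidth. On the other hand G contains the 3-clique {0, 1, 3}. A clique must lie in a single bag of any decomposition, so no decomposition can have width below 2. The upper and lower bounds meet at 2, so that is the treewidth.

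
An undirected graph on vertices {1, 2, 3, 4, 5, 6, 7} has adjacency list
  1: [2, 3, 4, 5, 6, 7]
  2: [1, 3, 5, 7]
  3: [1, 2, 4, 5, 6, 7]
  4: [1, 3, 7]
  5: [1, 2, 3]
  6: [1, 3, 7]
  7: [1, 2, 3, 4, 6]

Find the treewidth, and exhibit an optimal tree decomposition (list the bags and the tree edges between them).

Treewidth 3.
One such decomposition:
Bags: B1 = {1, 2, 3, 7}  B2 = {1, 2, 3, 5}  B3 = {1, 3, 4, 7}  B4 = {1, 3, 6, 7}
Tree: B1–B2, B1–B3, B3–B4

Each bag holds 4 vertices, so the decomposition has width 3, which upper-bounds the treewidth. On the other hand G contains the 4-clique {1, 2, 3, 5}. A clique must lie in a single bag of any decomposition, so no decomposition can have width below 3. Hence tw(G) = 3 exactly.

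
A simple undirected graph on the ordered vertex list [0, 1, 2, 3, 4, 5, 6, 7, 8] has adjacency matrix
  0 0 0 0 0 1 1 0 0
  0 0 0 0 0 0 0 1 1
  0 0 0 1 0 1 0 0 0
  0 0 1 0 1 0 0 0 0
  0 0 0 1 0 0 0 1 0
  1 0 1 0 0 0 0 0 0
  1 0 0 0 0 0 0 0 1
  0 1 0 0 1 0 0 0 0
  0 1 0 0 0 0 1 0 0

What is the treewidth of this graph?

A width-2 tree decomposition is:
Bags: B1 = {1, 6, 8}  B2 = {1, 6, 7}  B3 = {4, 6, 7}  B4 = {3, 4, 6}  B5 = {2, 3, 6}  B6 = {2, 5, 6}  B7 = {0, 5, 6}
Tree: B1–B2, B2–B3, B3–B4, B4–B5, B5–B6, B6–B7
Each bag holds 3 vertices, so the decomposition has width 2, which upper-bounds the treewidth. Since 6–8–1–7–4–3–2–5–0–6 is a cycle in G, G is not acyclic. Forests are exactly the graphs of treewidth ≤ 1, so tw(G) ≥ 2. Combining the bounds, tw(G) = 2.

2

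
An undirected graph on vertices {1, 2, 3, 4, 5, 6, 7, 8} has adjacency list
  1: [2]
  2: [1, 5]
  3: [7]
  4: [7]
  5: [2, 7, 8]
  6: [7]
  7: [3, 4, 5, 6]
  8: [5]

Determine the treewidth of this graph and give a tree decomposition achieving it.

Treewidth 1.
One optimal decomposition is:
Bags: B1 = {6, 7}  B2 = {4, 7}  B3 = {3, 7}  B4 = {5, 7}  B5 = {5, 8}  B6 = {2, 5}  B7 = {1, 2}
Tree: B1–B2, B2–B3, B1–B4, B4–B5, B5–B6, B6–B7

Every bag has size at most 2, so the width is 2 − 1 = 1 and tw(G) ≤ 1. G has an edge, so its treewidth is at least 1. The upper and lower bounds meet at 1, so that is the treewidth.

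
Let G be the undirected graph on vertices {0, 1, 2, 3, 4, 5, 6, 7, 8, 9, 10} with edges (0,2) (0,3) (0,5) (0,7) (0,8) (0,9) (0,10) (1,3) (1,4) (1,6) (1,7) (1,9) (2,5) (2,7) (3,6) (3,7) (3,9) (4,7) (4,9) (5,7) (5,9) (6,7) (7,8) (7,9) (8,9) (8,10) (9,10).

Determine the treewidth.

A width-3 tree decomposition is:
Bags: B1 = {1, 3, 7, 9}  B2 = {0, 3, 7, 9}  B3 = {1, 4, 7, 9}  B4 = {0, 5, 7, 9}  B5 = {0, 7, 8, 9}  B6 = {0, 8, 9, 10}  B7 = {1, 3, 6, 7}  B8 = {0, 2, 5, 7}
Tree: B1–B2, B1–B3, B2–B4, B4–B5, B5–B6, B1–B7, B4–B8
Every bag has size at most 4, so the width is 4 − 1 = 3 and tw(G) ≤ 3. On the other hand G contains the 4-clique {0, 8, 9, 10}. A clique must lie in a single bag of any decomposition, so no decomposition can have width below 3. The upper and lower bounds meet at 3, so that is the treewidth.

3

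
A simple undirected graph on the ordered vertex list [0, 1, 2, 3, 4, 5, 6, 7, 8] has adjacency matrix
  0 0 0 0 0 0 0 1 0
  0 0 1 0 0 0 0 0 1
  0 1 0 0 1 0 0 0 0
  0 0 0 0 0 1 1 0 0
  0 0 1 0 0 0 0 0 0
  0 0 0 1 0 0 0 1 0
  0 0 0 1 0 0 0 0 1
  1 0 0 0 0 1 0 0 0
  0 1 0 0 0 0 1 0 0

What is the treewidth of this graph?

A width-1 tree decomposition is:
Bags: B1 = {2, 4}  B2 = {1, 2}  B3 = {1, 8}  B4 = {6, 8}  B5 = {3, 6}  B6 = {3, 5}  B7 = {5, 7}  B8 = {0, 7}
Tree: B1–B2, B2–B3, B3–B4, B4–B5, B5–B6, B6–B7, B7–B8
The largest bag has 2 vertices, giving width 1; this decomposition certifies tw(G) ≤ 1. Since G has at least one edge (e.g. 4–2), it is not an edgeless graph, so tw(G) ≥ 1. Hence tw(G) = 1 exactly.

1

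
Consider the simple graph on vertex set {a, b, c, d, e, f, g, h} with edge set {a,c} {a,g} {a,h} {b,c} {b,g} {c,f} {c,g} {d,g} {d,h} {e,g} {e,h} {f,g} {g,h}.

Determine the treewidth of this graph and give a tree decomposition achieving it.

Treewidth 2.
One such decomposition:
Bags: B1 = {a, g, h}  B2 = {a, c, g}  B3 = {e, g, h}  B4 = {b, c, g}  B5 = {c, f, g}  B6 = {d, g, h}
Tree: B1–B2, B1–B3, B2–B4, B4–B5, B1–B6

Each bag holds 3 vertices, so the decomposition has width 2, which upper-bounds the treewidth. For the lower bound, the 3 vertices {d, g, h} are pairwise adjacent, and any tree decomposition puts a clique entirely inside one bag — forcing width ≥ 2. The upper and lower bounds meet at 2, so that is the treewidth.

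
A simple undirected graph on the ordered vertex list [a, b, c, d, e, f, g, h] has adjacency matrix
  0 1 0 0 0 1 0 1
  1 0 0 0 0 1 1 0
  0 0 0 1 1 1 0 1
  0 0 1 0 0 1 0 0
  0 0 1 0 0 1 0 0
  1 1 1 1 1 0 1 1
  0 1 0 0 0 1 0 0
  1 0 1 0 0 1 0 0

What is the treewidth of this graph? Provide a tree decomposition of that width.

The largest bag has 3 vertices, giving width 2; this decomposition certifies tw(G) ≤ 2. Conversely, {b, f, g} is a clique of size 3, and the vertices of any clique must share a bag in every tree decomposition; so some bag has ≥ 3 vertices and tw(G) ≥ 2. Therefore the treewidth is 2.

Treewidth 2.
One optimal decomposition is:
Bags: B1 = {b, f, g}  B2 = {a, b, f}  B3 = {a, f, h}  B4 = {c, f, h}  B5 = {c, d, f}  B6 = {c, e, f}
Tree: B1–B2, B2–B3, B3–B4, B4–B5, B4–B6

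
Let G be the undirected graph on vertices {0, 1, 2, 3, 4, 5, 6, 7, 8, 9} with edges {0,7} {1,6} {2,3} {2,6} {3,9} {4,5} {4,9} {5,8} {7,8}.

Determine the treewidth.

A width-1 tree decomposition is:
Bags: B1 = {1, 6}  B2 = {2, 6}  B3 = {2, 3}  B4 = {3, 9}  B5 = {4, 9}  B6 = {4, 5}  B7 = {5, 8}  B8 = {7, 8}  B9 = {0, 7}
Tree: B1–B2, B2–B3, B3–B4, B4–B5, B5–B6, B6–B7, B7–B8, B8–B9
Each bag holds 2 vertices, so the decomposition has width 1, which upper-bounds the treewidth. Any graph with an edge has treewidth ≥ 1, and G has the edge 1–6. Therefore the treewidth is 1.

1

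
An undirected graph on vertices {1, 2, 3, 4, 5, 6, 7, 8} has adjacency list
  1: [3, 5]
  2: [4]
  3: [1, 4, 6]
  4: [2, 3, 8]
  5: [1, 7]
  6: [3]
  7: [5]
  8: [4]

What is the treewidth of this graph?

1

A width-1 tree decomposition is:
Bags: B1 = {5, 7}  B2 = {1, 5}  B3 = {1, 3}  B4 = {3, 4}  B5 = {4, 8}  B6 = {2, 4}  B7 = {3, 6}
Tree: B1–B2, B2–B3, B3–B4, B4–B5, B4–B6, B4–B7
Every bag has size at most 2, so the width is 2 − 1 = 1 and tw(G) ≤ 1. G has an edge, so its treewidth is at least 1. Combining the bounds, tw(G) = 1.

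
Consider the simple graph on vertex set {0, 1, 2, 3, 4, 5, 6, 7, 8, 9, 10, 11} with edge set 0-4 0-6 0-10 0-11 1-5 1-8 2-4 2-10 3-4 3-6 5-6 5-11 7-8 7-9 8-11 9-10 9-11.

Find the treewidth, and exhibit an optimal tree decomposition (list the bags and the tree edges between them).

The largest bag has 4 vertices, giving width 3; this decomposition certifies tw(G) ≤ 3. For the lower bound: the 4 vertex sets {2,3,4}, {10}, {0}, {5,6,9,11} are disjoint, each induces a connected subgraph, and every pair is joined by at least one edge of G. Contracting each set to a single vertex therefore yields K_{4} as a minor, and since treewidth is minor-monotone, tw(G) ≥ tw(K_{4}) = 3. Hence tw(G) = 3 exactly.

Treewidth 3.
One optimal decomposition is:
Bags: B1 = {2, 3, 4, 10}  B2 = {0, 3, 4, 10}  B3 = {0, 3, 6, 10}  B4 = {0, 6, 9, 10}  B5 = {0, 6, 9, 11}  B6 = {5, 6, 9, 11}  B7 = {5, 7, 9, 11}  B8 = {5, 7, 8, 11}  B9 = {1, 5, 7, 8}
Tree: B1–B2, B2–B3, B3–B4, B4–B5, B5–B6, B6–B7, B7–B8, B8–B9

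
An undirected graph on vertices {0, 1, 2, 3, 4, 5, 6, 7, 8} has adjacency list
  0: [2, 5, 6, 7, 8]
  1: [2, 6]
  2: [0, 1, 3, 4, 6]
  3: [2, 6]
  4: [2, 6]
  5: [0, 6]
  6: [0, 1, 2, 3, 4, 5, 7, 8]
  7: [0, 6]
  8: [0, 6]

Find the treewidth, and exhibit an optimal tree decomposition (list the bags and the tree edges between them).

Treewidth 2.
Bags: B1 = {1, 2, 6}  B2 = {0, 2, 6}  B3 = {0, 5, 6}  B4 = {0, 6, 7}  B5 = {2, 3, 6}  B6 = {2, 4, 6}  B7 = {0, 6, 8}
Tree: B1–B2, B2–B3, B2–B4, B1–B5, B1–B6, B2–B7

Each bag holds 3 vertices, so the decomposition has width 2, which upper-bounds the treewidth. For the lower bound, the 3 vertices {0, 6, 8} are pairwise adjacent, and any tree decomposition puts a clique entirely inside one bag — forcing width ≥ 2. Combining the bounds, tw(G) = 2.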